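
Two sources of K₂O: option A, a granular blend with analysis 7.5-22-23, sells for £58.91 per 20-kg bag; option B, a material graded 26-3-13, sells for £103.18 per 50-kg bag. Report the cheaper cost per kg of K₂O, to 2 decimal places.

£12.81 per kg K₂O (option A)

option A: K₂O per bag = 20 × 23% = 4.6 kg; cost = 58.91 / 4.6 = £12.8065/kg K₂O.
option B: K₂O per bag = 50 × 13% = 6.5 kg; cost = 103.18 / 6.5 = £15.8738/kg K₂O.
option A is cheaper.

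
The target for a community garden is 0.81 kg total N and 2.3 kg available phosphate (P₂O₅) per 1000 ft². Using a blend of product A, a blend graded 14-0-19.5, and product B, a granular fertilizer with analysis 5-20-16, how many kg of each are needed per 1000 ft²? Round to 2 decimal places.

Let a = kg of product A, b = kg of product B (per 1000 ft²).
N: 0.14·a + 0.05·b = 0.81
P₂O₅: 0·a + 0.2·b = 2.3
Solving simultaneously: a = 1.67857, b = 11.5.

1.68 kg product A, 11.50 kg product B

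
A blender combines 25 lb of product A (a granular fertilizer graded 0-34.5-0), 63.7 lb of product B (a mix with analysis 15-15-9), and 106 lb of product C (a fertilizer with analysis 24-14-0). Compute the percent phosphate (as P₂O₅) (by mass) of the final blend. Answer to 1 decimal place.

17.0% P₂O₅

Total mass = 25 + 63.7 + 106 = 194.7 lb.
P₂O₅ mass = 34.5%×25 + 15%×63.7 + 14%×106 = 33.02 lb.
% P₂O₅ = 33.02 / 194.7 = 16.9594%.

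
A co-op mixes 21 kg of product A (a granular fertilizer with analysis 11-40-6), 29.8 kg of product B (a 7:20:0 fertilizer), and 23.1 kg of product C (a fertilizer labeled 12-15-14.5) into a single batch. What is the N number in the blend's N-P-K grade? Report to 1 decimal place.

9.7% N

Total mass = 21 + 29.8 + 23.1 = 73.9 kg.
N mass = 11%×21 + 7%×29.8 + 12%×23.1 = 7.168 kg.
% N = 7.168 / 73.9 = 9.69959%.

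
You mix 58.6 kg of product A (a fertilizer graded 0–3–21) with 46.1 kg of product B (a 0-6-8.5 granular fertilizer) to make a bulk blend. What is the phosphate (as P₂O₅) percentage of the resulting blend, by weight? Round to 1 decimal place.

Total mass = 58.6 + 46.1 = 104.7 kg.
P₂O₅ mass = 3%×58.6 + 6%×46.1 = 4.524 kg.
% P₂O₅ = 4.524 / 104.7 = 4.32092%.

4.3% P₂O₅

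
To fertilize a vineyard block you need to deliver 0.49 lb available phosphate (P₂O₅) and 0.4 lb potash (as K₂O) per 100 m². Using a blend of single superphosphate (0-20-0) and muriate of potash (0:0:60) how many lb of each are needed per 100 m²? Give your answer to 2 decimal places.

2.45 lb single superphosphate, 0.67 lb muriate of potash

Let a = lb of single superphosphate, b = lb of muriate of potash (per 100 m²).
P₂O₅: 0.2·a + 0·b = 0.49
K₂O: 0·a + 0.6·b = 0.4
Solving simultaneously: a = 2.45, b = 0.666667.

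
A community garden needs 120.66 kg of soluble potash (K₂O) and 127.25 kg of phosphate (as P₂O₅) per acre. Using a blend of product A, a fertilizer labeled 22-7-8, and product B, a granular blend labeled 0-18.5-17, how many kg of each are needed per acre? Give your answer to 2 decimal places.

Let a = kg of product A, b = kg of product B (per acre).
K₂O: 0.08·a + 0.17·b = 120.66
P₂O₅: 0.07·a + 0.185·b = 127.25
From row1: a = (120.66 − 0.17·b) / 0.08.
Into row2: 0.07·(120.66 − 0.17·b)/0.08 + 0.185·b = 127.25 → b = 597.862, a = 237.793.

237.79 kg product A, 597.86 kg product B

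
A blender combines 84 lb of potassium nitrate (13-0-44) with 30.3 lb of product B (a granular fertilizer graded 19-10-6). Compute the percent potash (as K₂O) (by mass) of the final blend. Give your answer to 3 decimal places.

33.927% K₂O

Total mass = 84 + 30.3 = 114.3 lb.
K₂O mass = 44%×84 + 6%×30.3 = 38.778 lb.
% K₂O = 38.778 / 114.3 = 33.9265%.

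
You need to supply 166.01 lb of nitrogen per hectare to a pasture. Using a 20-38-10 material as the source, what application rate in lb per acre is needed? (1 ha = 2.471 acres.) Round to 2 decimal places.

335.92 lb of product per acre

Product per hectare = 166.01 / 20% = 830.05 lb.
Convert to per acre: 830.05 × 0.404694 = 335.917 lb.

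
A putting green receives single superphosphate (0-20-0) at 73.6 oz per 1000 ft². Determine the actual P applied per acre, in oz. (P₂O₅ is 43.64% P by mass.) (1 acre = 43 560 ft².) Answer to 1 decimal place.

279.8 oz P per acre

P₂O₅ per 1000 ft² = 73.6 × 20% = 14.72 oz.
Elemental P = 14.72 × 0.4364 = 6.42381 oz per 1000 ft².
Convert to per acre: 6.42381 × 43.56 = 279.821 oz.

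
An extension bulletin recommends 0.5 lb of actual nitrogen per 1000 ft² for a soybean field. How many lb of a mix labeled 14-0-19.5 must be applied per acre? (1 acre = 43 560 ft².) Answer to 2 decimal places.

155.57 lb of product per acre

Product per 1000 ft² = 0.5 / 14% = 3.57143 lb.
Convert to per acre: 3.57143 × 43.56 = 155.571 lb.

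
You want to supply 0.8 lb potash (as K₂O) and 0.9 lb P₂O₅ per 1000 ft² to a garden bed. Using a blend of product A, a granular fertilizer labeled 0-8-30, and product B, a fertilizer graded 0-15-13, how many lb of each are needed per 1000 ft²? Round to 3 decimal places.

Let a = lb of product A, b = lb of product B (per 1000 ft²).
K₂O: 0.3·a + 0.13·b = 0.8
P₂O₅: 0.08·a + 0.15·b = 0.9
From row1: a = (0.8 − 0.13·b) / 0.3.
Into row2: 0.08·(0.8 − 0.13·b)/0.3 + 0.15·b = 0.9 → b = 5.95376, a = 0.0867052.

0.087 lb product A, 5.954 lb product B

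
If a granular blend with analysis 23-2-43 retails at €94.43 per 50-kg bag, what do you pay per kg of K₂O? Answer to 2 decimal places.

€4.39 per kg K₂O

K₂O in bag = 50 × 43% = 21.5 kg.
Cost per kg K₂O = €94.43 / 21.5 = €4.3921.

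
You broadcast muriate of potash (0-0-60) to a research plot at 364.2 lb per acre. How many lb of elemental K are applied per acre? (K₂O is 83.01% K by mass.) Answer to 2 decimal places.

K₂O per acre = 364.2 × 60% = 218.52 lb.
Elemental K = 218.52 × 0.8301 = 181.393 lb per acre.

181.39 lb K per acre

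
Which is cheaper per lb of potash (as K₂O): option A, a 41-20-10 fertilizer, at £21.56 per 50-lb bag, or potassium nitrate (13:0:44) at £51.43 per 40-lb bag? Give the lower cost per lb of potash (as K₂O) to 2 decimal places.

£2.92 per lb K₂O (potassium nitrate)

option A: K₂O per bag = 50 × 10% = 5 lb; cost = 21.56 / 5 = £4.3120/lb K₂O.
potassium nitrate: K₂O per bag = 40 × 44% = 17.6 lb; cost = 51.43 / 17.6 = £2.9222/lb K₂O.
potassium nitrate is cheaper.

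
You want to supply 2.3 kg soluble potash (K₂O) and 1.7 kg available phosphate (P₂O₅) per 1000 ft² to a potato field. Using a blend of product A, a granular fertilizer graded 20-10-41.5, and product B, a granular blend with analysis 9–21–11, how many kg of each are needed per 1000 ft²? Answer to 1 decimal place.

3.9 kg product A, 6.2 kg product B

Let a = kg of product A, b = kg of product B (per 1000 ft²).
K₂O: 0.415·a + 0.11·b = 2.3
P₂O₅: 0.1·a + 0.21·b = 1.7
Eliminate b: (row1) − 0.11/0.21·(row2) → 0.362619·a = 1.40952, so a = 3.88707.
Then b = (1.7 − 0.1·3.88707) / 0.21 = 6.24425.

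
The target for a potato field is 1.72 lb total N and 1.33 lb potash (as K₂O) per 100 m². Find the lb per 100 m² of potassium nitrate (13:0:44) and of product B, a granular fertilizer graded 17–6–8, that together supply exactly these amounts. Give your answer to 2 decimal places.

Let a = lb of potassium nitrate, b = lb of product B (per 100 m²).
N: 0.13·a + 0.17·b = 1.72
K₂O: 0.44·a + 0.08·b = 1.33
From row1: a = (1.72 − 0.17·b) / 0.13.
Into row2: 0.44·(1.72 − 0.17·b)/0.13 + 0.08·b = 1.33 → b = 9.06677, a = 1.37422.

1.37 lb potassium nitrate, 9.07 lb product B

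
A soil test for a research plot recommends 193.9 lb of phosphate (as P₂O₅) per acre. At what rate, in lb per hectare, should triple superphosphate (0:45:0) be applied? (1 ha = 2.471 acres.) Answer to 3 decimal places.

1064.726 lb of product per hectare

Product per acre = 193.9 / 45% = 430.889 lb.
Convert to per hectare: 430.889 × 2.471 = 1064.7264 lb.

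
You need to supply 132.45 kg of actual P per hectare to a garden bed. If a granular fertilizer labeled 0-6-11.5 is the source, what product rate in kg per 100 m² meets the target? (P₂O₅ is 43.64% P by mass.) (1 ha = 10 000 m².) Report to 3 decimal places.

As P₂O₅: 132.45 / 0.4364 = 303.506 kg per hectare.
Product per hectare = 303.506 / 6% = 5058.43 kg.
Convert to per 100 m²: 5058.43 × 0.01 = 50.5843 kg.

50.584 kg of product per hundred sq m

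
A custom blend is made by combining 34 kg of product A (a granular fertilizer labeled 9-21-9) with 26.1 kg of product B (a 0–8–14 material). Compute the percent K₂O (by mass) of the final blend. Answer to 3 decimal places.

11.171% K₂O

Total mass = 34 + 26.1 = 60.1 kg.
K₂O mass = 9%×34 + 14%×26.1 = 6.714 kg.
% K₂O = 6.714 / 60.1 = 11.1714%.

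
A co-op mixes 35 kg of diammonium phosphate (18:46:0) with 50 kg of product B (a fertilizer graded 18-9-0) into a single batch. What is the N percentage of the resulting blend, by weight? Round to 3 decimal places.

Total mass = 35 + 50 = 85 kg.
N mass = 18%×35 + 18%×50 = 15.3 kg.
% N = 15.3 / 85 = 18%.

18.000% N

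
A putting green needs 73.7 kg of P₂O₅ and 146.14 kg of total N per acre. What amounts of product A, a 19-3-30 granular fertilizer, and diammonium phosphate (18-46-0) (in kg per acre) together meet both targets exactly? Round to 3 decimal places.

658.029 kg product A, 117.302 kg diammonium phosphate

With a, b = kg per acre of product A and diammonium phosphate:
P₂O₅: 0.03·a + 0.46·b = 73.7
N: 0.19·a + 0.18·b = 146.14
From row1: a = (73.7 − 0.46·b) / 0.03.
Into row2: 0.19·(73.7 − 0.46·b)/0.03 + 0.18·b = 146.14 → b = 117.3024, a = 658.0293.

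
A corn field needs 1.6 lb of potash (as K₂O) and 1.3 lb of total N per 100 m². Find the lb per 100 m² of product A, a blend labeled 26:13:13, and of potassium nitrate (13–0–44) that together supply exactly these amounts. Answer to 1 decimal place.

Let a = lb of product A, b = lb of potassium nitrate (per 100 m²).
K₂O: 0.13·a + 0.44·b = 1.6
N: 0.26·a + 0.13·b = 1.3
Eliminate b: (row1) − 0.44/0.13·(row2) → -0.75·a = -2.8, so a = 3.73333.
Then b = (1.3 − 0.26·3.73333) / 0.13 = 2.53333.

3.7 lb product A, 2.5 lb potassium nitrate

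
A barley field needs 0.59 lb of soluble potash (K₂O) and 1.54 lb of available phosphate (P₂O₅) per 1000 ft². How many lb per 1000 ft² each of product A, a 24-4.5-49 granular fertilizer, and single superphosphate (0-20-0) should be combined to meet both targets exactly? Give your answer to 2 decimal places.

With a, b = lb per 1000 ft² of product A and single superphosphate:
K₂O: 0.49·a + 0·b = 0.59
P₂O₅: 0.045·a + 0.2·b = 1.54
Solving simultaneously: a = 1.20408, b = 7.42908.

1.20 lb product A, 7.43 lb single superphosphate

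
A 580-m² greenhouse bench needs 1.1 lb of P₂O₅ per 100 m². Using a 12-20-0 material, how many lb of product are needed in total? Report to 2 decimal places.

Product per 100 m² = 1.1 / 20% = 5.5 lb.
Total product = 5.5 × 580 / 100 = 31.9 lb.

31.90 lb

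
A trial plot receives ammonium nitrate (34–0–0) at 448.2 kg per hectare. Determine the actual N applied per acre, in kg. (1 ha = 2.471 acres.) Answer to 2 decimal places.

nitrogen per hectare = 448.2 × 34% = 152.388 kg.
Convert to per acre: 152.388 × 0.404694 = 61.6706 kg.

61.67 kg N per acre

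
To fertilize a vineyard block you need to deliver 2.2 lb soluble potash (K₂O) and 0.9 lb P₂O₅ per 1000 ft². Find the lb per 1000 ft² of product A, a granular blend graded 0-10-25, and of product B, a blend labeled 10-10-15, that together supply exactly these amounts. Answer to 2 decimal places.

8.50 lb product A, 0.50 lb product B

Let a = lb of product A, b = lb of product B (per 1000 ft²).
K₂O: 0.25·a + 0.15·b = 2.2
P₂O₅: 0.1·a + 0.1·b = 0.9
Solving simultaneously: a = 8.5, b = 0.5.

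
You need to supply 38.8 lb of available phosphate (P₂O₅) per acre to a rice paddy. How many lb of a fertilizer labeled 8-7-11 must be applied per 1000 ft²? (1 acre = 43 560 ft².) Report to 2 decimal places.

Product per acre = 38.8 / 7% = 554.286 lb.
Convert to per 1000 ft²: 554.286 × 0.0229568 = 12.7246 lb.

12.72 lb of product per thousand sq ft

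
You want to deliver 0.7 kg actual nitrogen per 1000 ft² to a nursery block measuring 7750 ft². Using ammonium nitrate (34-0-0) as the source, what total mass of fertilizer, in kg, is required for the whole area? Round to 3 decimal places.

Product per 1000 ft² = 0.7 / 34% = 2.05882 kg.
Total product = 2.05882 × 7750 / 1000 = 15.9559 kg.

15.956 kg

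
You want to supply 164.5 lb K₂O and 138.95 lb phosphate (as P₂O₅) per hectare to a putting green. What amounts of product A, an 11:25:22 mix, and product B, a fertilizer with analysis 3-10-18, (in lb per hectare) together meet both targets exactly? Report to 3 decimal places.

Let a = lb of product A, b = lb of product B (per hectare).
K₂O: 0.22·a + 0.18·b = 164.5
P₂O₅: 0.25·a + 0.1·b = 138.95
Solving simultaneously: a = 372.2174, b = 458.9565.

372.217 lb product A, 458.957 lb product B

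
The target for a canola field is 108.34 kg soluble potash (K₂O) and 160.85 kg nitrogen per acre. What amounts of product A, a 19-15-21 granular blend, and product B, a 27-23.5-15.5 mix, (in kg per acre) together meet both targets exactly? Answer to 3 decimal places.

158.534 kg product A, 484.180 kg product B

Per-acre balance (a = product A, b = product B):
K₂O: 0.21·a + 0.155·b = 108.34
N: 0.19·a + 0.27·b = 160.85
Eliminate b: (row1) − 0.155/0.27·(row2) → 0.100926·a = 16.0002, so a = 158.5339.
Then b = (160.85 − 0.19·158.5339) / 0.27 = 484.1798.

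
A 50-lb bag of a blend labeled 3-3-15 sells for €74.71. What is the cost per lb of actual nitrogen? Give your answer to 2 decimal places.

N in bag = 50 × 3% = 1.5 lb.
Cost per lb N = €74.71 / 1.5 = €49.8067.

€49.81 per lb N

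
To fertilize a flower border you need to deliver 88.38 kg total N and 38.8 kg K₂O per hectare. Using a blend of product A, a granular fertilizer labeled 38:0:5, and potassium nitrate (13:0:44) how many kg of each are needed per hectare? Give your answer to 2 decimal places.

Let a = kg of product A, b = kg of potassium nitrate (per hectare).
N: 0.38·a + 0.13·b = 88.38
K₂O: 0.05·a + 0.44·b = 38.8
Solving simultaneously: a = 210.599, b = 64.2502.

210.60 kg product A, 64.25 kg potassium nitrate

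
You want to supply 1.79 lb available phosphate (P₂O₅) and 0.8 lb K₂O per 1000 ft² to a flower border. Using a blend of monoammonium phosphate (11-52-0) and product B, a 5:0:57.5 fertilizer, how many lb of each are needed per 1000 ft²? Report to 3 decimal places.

3.442 lb monoammonium phosphate, 1.391 lb product B

Let a = lb of monoammonium phosphate, b = lb of product B (per 1000 ft²).
P₂O₅: 0.52·a + 0·b = 1.79
K₂O: 0·a + 0.575·b = 0.8
Solving simultaneously: a = 3.44231, b = 1.3913.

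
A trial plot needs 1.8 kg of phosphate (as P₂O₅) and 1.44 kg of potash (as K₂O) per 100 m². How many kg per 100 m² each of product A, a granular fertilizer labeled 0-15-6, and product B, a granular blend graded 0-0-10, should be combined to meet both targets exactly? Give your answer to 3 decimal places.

Per-100 m² balance (a = product A, b = product B):
P₂O₅: 0.15·a + 0·b = 1.8
K₂O: 0.06·a + 0.1·b = 1.44
Eliminate a: (row1) − 0.15/0.06·(row2) → -0.25·b = -1.8, so b = 7.2.
Back-substitute: a = (1.8 − 0·7.2) / 0.15 = 12.

12.000 kg product A, 7.200 kg product B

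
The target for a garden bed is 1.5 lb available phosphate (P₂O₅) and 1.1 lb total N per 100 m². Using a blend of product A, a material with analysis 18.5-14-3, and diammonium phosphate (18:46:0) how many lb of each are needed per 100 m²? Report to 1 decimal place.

3.9 lb product A, 2.1 lb diammonium phosphate

Let a = lb of product A, b = lb of diammonium phosphate (per 100 m²).
P₂O₅: 0.14·a + 0.46·b = 1.5
N: 0.185·a + 0.18·b = 1.1
Eliminate b: (row1) − 0.46/0.18·(row2) → -0.332778·a = -1.31111, so a = 3.9399.
Then b = (1.1 − 0.185·3.9399) / 0.18 = 2.06177.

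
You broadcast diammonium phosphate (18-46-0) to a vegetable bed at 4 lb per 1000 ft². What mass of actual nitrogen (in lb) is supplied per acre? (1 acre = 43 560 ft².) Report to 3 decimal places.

31.363 lb N per acre

nitrogen per 1000 ft² = 4 × 18% = 0.72 lb.
Convert to per acre: 0.72 × 43.56 = 31.3632 lb.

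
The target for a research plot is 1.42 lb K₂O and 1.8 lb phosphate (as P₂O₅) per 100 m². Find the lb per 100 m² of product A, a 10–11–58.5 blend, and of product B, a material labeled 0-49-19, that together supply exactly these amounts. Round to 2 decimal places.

Per-100 m² balance (a = product A, b = product B):
K₂O: 0.585·a + 0.19·b = 1.42
P₂O₅: 0.11·a + 0.49·b = 1.8
From row1: a = (1.42 − 0.19·b) / 0.585.
Into row2: 0.11·(1.42 − 0.19·b)/0.585 + 0.49·b = 1.8 → b = 3.3746, a = 1.33133.

1.33 lb product A, 3.37 lb product B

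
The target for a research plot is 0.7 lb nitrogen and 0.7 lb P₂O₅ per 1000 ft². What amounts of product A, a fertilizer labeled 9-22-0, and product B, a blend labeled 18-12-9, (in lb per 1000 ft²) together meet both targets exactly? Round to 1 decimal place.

Let a = lb of product A, b = lb of product B (per 1000 ft²).
N: 0.09·a + 0.18·b = 0.7
P₂O₅: 0.22·a + 0.12·b = 0.7
Solving simultaneously: a = 1.45833, b = 3.15972.

1.5 lb product A, 3.2 lb product B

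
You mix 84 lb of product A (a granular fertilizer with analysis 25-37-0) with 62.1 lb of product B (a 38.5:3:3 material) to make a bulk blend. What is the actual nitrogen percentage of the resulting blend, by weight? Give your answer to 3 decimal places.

30.738% N

Total mass = 84 + 62.1 = 146.1 lb.
N mass = 25%×84 + 38.5%×62.1 = 44.9085 lb.
% N = 44.9085 / 146.1 = 30.7382%.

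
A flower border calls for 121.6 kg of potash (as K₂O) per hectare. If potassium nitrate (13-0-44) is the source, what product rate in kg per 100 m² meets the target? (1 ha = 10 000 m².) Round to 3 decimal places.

Product per hectare = 121.6 / 44% = 276.364 kg.
Convert to per 100 m²: 276.364 × 0.01 = 2.76364 kg.

2.764 kg of product per hundred sq m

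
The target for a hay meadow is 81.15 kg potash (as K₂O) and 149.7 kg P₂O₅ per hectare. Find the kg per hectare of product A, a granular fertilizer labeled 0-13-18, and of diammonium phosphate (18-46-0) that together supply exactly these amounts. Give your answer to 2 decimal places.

450.83 kg product A, 198.03 kg diammonium phosphate

With a, b = kg per hectare of product A and diammonium phosphate:
K₂O: 0.18·a + 0·b = 81.15
P₂O₅: 0.13·a + 0.46·b = 149.7
From row1: a = (81.15 − 0·b) / 0.18.
Into row2: 0.13·(81.15 − 0·b)/0.18 + 0.46·b = 149.7 → b = 198.025, a = 450.833.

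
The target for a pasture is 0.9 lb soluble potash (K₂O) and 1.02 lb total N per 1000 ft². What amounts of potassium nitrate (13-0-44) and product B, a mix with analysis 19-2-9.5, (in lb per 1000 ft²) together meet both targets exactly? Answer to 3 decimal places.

1.040 lb potassium nitrate, 4.657 lb product B

Per-1000 ft² balance (a = potassium nitrate, b = product B):
K₂O: 0.44·a + 0.095·b = 0.9
N: 0.13·a + 0.19·b = 1.02
Eliminate b: (row1) − 0.095/0.19·(row2) → 0.375·a = 0.39, so a = 1.04.
Then b = (1.02 − 0.13·1.04) / 0.19 = 4.65684.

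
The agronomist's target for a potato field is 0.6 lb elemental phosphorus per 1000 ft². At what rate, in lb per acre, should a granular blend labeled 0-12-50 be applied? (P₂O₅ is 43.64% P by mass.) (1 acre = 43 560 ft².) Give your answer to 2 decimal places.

499.08 lb of product per acre

As P₂O₅: 0.6 / 0.4364 = 1.37489 lb per 1000 ft².
Product per 1000 ft² = 1.37489 / 12% = 11.4574 lb.
Convert to per acre: 11.4574 × 43.56 = 499.083 lb.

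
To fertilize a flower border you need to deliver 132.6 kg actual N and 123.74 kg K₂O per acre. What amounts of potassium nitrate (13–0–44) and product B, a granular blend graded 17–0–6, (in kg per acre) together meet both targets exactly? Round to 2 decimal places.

Let a = kg of potassium nitrate, b = kg of product B (per acre).
N: 0.13·a + 0.17·b = 132.6
K₂O: 0.44·a + 0.06·b = 123.74
From row1: a = (132.6 − 0.17·b) / 0.13.
Into row2: 0.44·(132.6 − 0.17·b)/0.13 + 0.06·b = 123.74 → b = 630.713, a = 195.221.

195.22 kg potassium nitrate, 630.71 kg product B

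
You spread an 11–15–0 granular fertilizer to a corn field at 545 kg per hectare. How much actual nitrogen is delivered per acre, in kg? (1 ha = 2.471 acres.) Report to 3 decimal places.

nitrogen per hectare = 545 × 11% = 59.95 kg.
Convert to per acre: 59.95 × 0.404694 = 24.2614 kg.

24.261 kg N per acre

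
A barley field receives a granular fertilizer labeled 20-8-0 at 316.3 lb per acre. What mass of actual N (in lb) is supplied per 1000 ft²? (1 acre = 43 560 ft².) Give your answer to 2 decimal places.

1.45 lb N per thousand sq ft

nitrogen per acre = 316.3 × 20% = 63.26 lb.
Convert to per 1000 ft²: 63.26 × 0.0229568 = 1.45225 lb.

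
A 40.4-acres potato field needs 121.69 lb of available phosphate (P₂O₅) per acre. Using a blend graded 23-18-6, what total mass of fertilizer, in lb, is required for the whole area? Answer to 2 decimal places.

Product per acre = 121.69 / 18% = 676.056 lb.
Total product = 676.056 × 40.4 = 27312.644 lb.

27312.64 lb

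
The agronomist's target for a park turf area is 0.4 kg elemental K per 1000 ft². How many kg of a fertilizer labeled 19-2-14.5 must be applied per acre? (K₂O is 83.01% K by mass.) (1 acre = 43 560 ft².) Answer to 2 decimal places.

As K₂O: 0.4 / 0.8301 = 0.48187 kg per 1000 ft².
Product per 1000 ft² = 0.48187 / 14.5% = 3.32324 kg.
Convert to per acre: 3.32324 × 43.56 = 144.7603 kg.

144.76 kg of product per acre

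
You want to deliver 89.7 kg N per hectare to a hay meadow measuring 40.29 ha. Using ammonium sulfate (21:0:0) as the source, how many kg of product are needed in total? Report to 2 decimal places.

17209.59 kg

Product per hectare = 89.7 / 21% = 427.143 kg.
Total product = 427.143 × 40.29 = 17209.586 kg.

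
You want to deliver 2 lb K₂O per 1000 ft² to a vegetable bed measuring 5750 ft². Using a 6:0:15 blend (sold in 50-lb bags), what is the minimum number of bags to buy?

2 bags

Product per 1000 ft² = 2 / 15% = 13.3333 lb.
Total product = 13.3333 × 5750 / 1000 = 76.6667 lb.
Bags = ⌈76.6667 / 50⌉ = 2.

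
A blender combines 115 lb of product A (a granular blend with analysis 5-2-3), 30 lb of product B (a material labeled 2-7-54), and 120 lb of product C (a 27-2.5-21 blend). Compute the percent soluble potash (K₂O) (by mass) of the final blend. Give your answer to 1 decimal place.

Total mass = 115 + 30 + 120 = 265 lb.
K₂O mass = 3%×115 + 54%×30 + 21%×120 = 44.85 lb.
% K₂O = 44.85 / 265 = 16.9245%.

16.9% K₂O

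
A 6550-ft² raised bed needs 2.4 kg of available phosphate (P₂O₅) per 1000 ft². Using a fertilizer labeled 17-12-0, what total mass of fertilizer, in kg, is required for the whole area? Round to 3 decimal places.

131.000 kg

Product per 1000 ft² = 2.4 / 12% = 20 kg.
Total product = 20 × 6550 / 1000 = 131 kg.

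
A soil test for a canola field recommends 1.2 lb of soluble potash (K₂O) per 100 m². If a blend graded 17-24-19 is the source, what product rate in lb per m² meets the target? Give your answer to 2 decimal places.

Product per 100 m² = 1.2 / 19% = 6.31579 lb.
Convert to per m²: 6.31579 × 0.01 = 0.0631579 lb.

0.06 lb of product per sq m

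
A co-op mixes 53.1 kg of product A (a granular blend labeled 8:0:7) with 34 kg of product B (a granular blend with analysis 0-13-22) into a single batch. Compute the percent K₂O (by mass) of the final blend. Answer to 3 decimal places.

Total mass = 53.1 + 34 = 87.1 kg.
K₂O mass = 7%×53.1 + 22%×34 = 11.197 kg.
% K₂O = 11.197 / 87.1 = 12.8553%.

12.855% K₂O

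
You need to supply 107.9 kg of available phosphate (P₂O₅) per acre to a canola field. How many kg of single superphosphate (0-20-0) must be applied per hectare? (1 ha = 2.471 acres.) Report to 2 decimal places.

Product per acre = 107.9 / 20% = 539.5 kg.
Convert to per hectare: 539.5 × 2.471 = 1333.1045 kg.

1333.10 kg of product per hectare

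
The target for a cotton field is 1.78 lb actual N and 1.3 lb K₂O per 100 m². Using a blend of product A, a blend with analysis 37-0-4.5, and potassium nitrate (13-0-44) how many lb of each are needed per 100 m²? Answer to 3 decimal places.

With a, b = lb per 100 m² of product A and potassium nitrate:
N: 0.37·a + 0.13·b = 1.78
K₂O: 0.045·a + 0.44·b = 1.3
Eliminate b: (row1) − 0.13/0.44·(row2) → 0.356705·a = 1.39591, so a = 3.91335.
Then b = (1.3 − 0.045·3.91335) / 0.44 = 2.55432.

3.913 lb product A, 2.554 lb potassium nitrate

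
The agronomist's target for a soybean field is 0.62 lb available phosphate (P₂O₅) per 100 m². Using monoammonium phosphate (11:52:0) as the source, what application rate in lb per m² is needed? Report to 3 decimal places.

0.012 lb of product per sq m

Product per 100 m² = 0.62 / 52% = 1.19231 lb.
Convert to per m²: 1.19231 × 0.01 = 0.0119231 lb.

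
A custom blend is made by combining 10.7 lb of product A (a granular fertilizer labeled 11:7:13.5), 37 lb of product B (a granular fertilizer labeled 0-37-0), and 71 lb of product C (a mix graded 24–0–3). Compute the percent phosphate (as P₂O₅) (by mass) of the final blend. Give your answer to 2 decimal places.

12.16% P₂O₅

Total mass = 10.7 + 37 + 71 = 118.7 lb.
P₂O₅ mass = 7%×10.7 + 37%×37 + 0%×71 = 14.439 lb.
% P₂O₅ = 14.439 / 118.7 = 12.1643%.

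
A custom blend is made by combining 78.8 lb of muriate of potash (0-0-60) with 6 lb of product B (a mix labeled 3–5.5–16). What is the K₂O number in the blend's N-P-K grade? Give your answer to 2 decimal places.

56.89% K₂O

Total mass = 78.8 + 6 = 84.8 lb.
K₂O mass = 60%×78.8 + 16%×6 = 48.24 lb.
% K₂O = 48.24 / 84.8 = 56.8868%.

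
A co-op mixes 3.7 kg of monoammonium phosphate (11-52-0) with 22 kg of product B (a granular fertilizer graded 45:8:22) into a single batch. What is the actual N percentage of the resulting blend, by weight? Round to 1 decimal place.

Total mass = 3.7 + 22 = 25.7 kg.
N mass = 11%×3.7 + 45%×22 = 10.307 kg.
% N = 10.307 / 25.7 = 40.1051%.

40.1% N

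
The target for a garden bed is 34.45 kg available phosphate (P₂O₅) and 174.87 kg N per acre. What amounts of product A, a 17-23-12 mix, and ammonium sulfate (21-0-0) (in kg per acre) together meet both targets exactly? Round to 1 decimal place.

Let a = kg of product A, b = kg of ammonium sulfate (per acre).
P₂O₅: 0.23·a + 0·b = 34.45
N: 0.17·a + 0.21·b = 174.87
Solving simultaneously: a = 149.783, b = 711.462.

149.8 kg product A, 711.5 kg ammonium sulfate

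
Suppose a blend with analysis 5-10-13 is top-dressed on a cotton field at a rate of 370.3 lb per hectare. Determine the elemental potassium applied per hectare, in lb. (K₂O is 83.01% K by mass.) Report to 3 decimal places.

K₂O per hectare = 370.3 × 13% = 48.139 lb.
Elemental K = 48.139 × 0.8301 = 39.9602 lb per hectare.

39.960 lb K per hectare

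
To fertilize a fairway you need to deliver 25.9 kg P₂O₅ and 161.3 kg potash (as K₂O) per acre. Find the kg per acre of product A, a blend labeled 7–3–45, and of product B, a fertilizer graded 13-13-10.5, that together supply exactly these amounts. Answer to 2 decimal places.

329.71 kg product A, 123.14 kg product B

Let a = kg of product A, b = kg of product B (per acre).
P₂O₅: 0.03·a + 0.13·b = 25.9
K₂O: 0.45·a + 0.105·b = 161.3
From row1: a = (25.9 − 0.13·b) / 0.03.
Into row2: 0.45·(25.9 − 0.13·b)/0.03 + 0.105·b = 161.3 → b = 123.144, a = 329.711.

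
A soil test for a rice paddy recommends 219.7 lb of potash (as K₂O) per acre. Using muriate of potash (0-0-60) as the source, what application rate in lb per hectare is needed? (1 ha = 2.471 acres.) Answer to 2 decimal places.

Product per acre = 219.7 / 60% = 366.167 lb.
Convert to per hectare: 366.167 × 2.471 = 904.798 lb.

904.80 lb of product per hectare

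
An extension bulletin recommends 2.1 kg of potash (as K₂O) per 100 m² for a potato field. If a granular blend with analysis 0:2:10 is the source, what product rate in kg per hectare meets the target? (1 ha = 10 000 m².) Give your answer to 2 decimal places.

Product per 100 m² = 2.1 / 10% = 21 kg.
Convert to per hectare: 21 × 100 = 2100 kg.

2100.00 kg of product per hectare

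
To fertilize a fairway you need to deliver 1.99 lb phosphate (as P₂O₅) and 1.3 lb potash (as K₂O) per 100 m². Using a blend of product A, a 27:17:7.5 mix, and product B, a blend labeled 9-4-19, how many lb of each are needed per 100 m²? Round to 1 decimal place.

Per-100 m² balance (a = product A, b = product B):
P₂O₅: 0.17·a + 0.04·b = 1.99
K₂O: 0.075·a + 0.19·b = 1.3
Solving simultaneously: a = 11.1297, b = 2.44881.

11.1 lb product A, 2.4 lb product B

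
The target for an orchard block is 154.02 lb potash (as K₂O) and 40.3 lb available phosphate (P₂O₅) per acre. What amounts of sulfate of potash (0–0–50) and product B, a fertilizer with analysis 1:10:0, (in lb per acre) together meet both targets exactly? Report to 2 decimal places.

Let a = lb of sulfate of potash, b = lb of product B (per acre).
K₂O: 0.5·a + 0·b = 154.02
P₂O₅: 0·a + 0.1·b = 40.3
Solving simultaneously: a = 308.04, b = 403.

308.04 lb sulfate of potash, 403.00 lb product B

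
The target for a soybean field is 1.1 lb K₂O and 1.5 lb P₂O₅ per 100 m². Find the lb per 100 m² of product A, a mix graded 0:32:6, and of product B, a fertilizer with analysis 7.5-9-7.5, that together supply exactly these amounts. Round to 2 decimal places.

With a, b = lb per 100 m² of product A and product B:
K₂O: 0.06·a + 0.075·b = 1.1
P₂O₅: 0.32·a + 0.09·b = 1.5
Solving simultaneously: a = 0.725806, b = 14.086.

0.73 lb product A, 14.09 lb product B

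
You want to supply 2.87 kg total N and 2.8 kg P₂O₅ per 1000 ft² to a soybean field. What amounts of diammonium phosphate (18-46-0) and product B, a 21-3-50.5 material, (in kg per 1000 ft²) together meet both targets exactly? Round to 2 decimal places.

5.50 kg diammonium phosphate, 8.95 kg product B

Let a = kg of diammonium phosphate, b = kg of product B (per 1000 ft²).
N: 0.18·a + 0.21·b = 2.87
P₂O₅: 0.46·a + 0.03·b = 2.8
From row1: a = (2.87 − 0.21·b) / 0.18.
Into row2: 0.46·(2.87 − 0.21·b)/0.18 + 0.03·b = 2.8 → b = 8.94956, a = 5.50329.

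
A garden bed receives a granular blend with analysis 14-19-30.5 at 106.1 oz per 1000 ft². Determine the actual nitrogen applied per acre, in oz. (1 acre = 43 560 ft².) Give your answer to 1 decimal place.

nitrogen per 1000 ft² = 106.1 × 14% = 14.854 oz.
Convert to per acre: 14.854 × 43.56 = 647.04 oz.

647.0 oz N per acre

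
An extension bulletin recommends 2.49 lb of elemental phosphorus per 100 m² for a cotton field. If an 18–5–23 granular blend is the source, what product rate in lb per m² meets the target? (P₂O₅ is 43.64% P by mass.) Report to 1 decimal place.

As P₂O₅: 2.49 / 0.4364 = 5.70577 lb per 100 m².
Product per 100 m² = 5.70577 / 5% = 114.115 lb.
Convert to per m²: 114.115 × 0.01 = 1.14115 lb.

1.1 lb of product per sq m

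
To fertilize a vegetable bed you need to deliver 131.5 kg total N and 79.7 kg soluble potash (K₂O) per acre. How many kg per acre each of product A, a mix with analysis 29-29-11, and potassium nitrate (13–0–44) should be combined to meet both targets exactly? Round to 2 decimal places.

419.23 kg product A, 76.33 kg potassium nitrate

Per-acre balance (a = product A, b = potassium nitrate):
N: 0.29·a + 0.13·b = 131.5
K₂O: 0.11·a + 0.44·b = 79.7
From row1: a = (131.5 − 0.13·b) / 0.29.
Into row2: 0.11·(131.5 − 0.13·b)/0.29 + 0.44·b = 79.7 → b = 76.3283, a = 419.232.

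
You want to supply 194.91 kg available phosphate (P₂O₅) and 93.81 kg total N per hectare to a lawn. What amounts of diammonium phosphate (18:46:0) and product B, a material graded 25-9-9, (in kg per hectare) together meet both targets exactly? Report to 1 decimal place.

407.7 kg diammonium phosphate, 81.7 kg product B

With a, b = kg per hectare of diammonium phosphate and product B:
P₂O₅: 0.46·a + 0.09·b = 194.91
N: 0.18·a + 0.25·b = 93.81
Solving simultaneously: a = 407.739, b = 81.668.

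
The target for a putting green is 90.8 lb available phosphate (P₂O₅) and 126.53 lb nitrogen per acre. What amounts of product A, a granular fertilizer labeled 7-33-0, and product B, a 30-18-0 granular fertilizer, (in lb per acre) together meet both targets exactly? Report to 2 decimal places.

With a, b = lb per acre of product A and product B:
P₂O₅: 0.33·a + 0.18·b = 90.8
N: 0.07·a + 0.3·b = 126.53
Eliminate a: (row1) − 0.33/0.07·(row2) → -1.23429·b = -505.699, so b = 409.709.
Back-substitute: a = (90.8 − 0.18·409.709) / 0.33 = 51.6736.

51.67 lb product A, 409.71 lb product B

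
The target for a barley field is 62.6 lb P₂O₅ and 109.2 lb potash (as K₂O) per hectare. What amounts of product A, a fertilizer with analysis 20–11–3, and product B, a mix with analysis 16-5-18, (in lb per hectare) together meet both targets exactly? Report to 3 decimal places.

317.377 lb product A, 553.770 lb product B

Per-hectare balance (a = product A, b = product B):
P₂O₅: 0.11·a + 0.05·b = 62.6
K₂O: 0.03·a + 0.18·b = 109.2
Eliminate a: (row1) − 0.11/0.03·(row2) → -0.61·b = -337.8, so b = 553.77049.
Back-substitute: a = (62.6 − 0.05·553.77049) / 0.11 = 317.37705.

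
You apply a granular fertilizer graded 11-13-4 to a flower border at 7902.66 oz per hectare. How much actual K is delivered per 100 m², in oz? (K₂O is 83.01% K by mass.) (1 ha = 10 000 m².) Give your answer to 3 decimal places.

2.624 oz K per hundred sq m

K₂O per hectare = 7902.66 × 4% = 316.106 oz.
Elemental K = 316.106 × 0.8301 = 262.4 oz per hectare.
Convert to per 100 m²: 262.4 × 0.01 = 2.623999 oz.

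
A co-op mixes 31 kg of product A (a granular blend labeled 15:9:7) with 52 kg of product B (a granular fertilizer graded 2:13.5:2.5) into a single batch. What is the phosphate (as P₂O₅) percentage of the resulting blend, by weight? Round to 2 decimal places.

11.82% P₂O₅

Total mass = 31 + 52 = 83 kg.
P₂O₅ mass = 9%×31 + 13.5%×52 = 9.81 kg.
% P₂O₅ = 9.81 / 83 = 11.8193%.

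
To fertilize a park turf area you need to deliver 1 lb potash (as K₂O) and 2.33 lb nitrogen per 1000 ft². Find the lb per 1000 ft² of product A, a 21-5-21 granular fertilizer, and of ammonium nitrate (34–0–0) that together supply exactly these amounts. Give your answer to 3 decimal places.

Let a = lb of product A, b = lb of ammonium nitrate (per 1000 ft²).
K₂O: 0.21·a + 0·b = 1
N: 0.21·a + 0.34·b = 2.33
From row1: a = (1 − 0·b) / 0.21.
Into row2: 0.21·(1 − 0·b)/0.21 + 0.34·b = 2.33 → b = 3.91176, a = 4.7619.

4.762 lb product A, 3.912 lb ammonium nitrate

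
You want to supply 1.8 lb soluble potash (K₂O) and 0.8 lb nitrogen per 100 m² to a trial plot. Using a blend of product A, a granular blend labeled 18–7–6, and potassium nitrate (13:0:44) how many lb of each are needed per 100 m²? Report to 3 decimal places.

Per-100 m² balance (a = product A, b = potassium nitrate):
K₂O: 0.06·a + 0.44·b = 1.8
N: 0.18·a + 0.13·b = 0.8
Eliminate b: (row1) − 0.44/0.13·(row2) → -0.549231·a = -0.907692, so a = 1.65266.
Then b = (0.8 − 0.18·1.65266) / 0.13 = 3.86555.

1.653 lb product A, 3.866 lb potassium nitrate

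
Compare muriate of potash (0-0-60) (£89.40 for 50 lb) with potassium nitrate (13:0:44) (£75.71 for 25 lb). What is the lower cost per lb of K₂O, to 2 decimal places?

£2.98 per lb K₂O (muriate of potash)

muriate of potash: K₂O per bag = 50 × 60% = 30 lb; cost = 89.40 / 30 = £2.9800/lb K₂O.
potassium nitrate: K₂O per bag = 25 × 44% = 11 lb; cost = 75.71 / 11 = £6.8827/lb K₂O.
muriate of potash is cheaper.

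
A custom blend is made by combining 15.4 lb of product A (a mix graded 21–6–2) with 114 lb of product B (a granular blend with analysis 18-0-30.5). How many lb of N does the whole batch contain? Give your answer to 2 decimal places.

23.75 lb N

N mass = 21%×15.4 + 18%×114 = 23.754 lb.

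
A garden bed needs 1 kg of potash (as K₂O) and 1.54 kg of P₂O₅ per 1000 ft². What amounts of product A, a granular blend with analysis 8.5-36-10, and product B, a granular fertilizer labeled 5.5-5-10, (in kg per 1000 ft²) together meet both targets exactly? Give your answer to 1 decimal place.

With a, b = kg per 1000 ft² of product A and product B:
K₂O: 0.1·a + 0.1·b = 1
P₂O₅: 0.36·a + 0.05·b = 1.54
From row1: a = (1 − 0.1·b) / 0.1.
Into row2: 0.36·(1 − 0.1·b)/0.1 + 0.05·b = 1.54 → b = 6.64516, a = 3.35484.

3.4 kg product A, 6.6 kg product B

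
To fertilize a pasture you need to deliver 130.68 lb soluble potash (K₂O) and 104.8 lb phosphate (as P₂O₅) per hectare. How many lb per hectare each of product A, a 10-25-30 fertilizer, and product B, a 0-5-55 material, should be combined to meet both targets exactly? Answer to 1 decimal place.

417.2 lb product A, 10.0 lb product B

With a, b = lb per hectare of product A and product B:
K₂O: 0.3·a + 0.55·b = 130.68
P₂O₅: 0.25·a + 0.05·b = 104.8
Eliminate a: (row1) − 0.3/0.25·(row2) → 0.49·b = 4.92, so b = 10.0408.
Back-substitute: a = (130.68 − 0.55·10.0408) / 0.3 = 417.192.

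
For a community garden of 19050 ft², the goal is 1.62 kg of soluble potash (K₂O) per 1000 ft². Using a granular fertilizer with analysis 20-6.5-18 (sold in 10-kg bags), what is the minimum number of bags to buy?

Product per 1000 ft² = 1.62 / 18% = 9 kg.
Total product = 9 × 19050 / 1000 = 171.45 kg.
Bags = ⌈171.45 / 10⌉ = 18.

18 bags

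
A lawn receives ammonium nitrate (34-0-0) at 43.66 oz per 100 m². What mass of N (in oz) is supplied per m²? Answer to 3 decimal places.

nitrogen per 100 m² = 43.66 × 34% = 14.8444 oz.
Convert to per m²: 14.8444 × 0.01 = 0.148444 oz.

0.148 oz N per sq m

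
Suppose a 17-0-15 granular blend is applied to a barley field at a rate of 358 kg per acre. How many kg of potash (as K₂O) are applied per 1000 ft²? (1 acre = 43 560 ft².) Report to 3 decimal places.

K₂O per acre = 358 × 15% = 53.7 kg.
Convert to per 1000 ft²: 53.7 × 0.0229568 = 1.23278 kg.

1.233 kg K₂O per thousand sq ft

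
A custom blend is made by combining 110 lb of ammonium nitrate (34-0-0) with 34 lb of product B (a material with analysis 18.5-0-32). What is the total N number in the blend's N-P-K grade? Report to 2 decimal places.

Total mass = 110 + 34 = 144 lb.
N mass = 34%×110 + 18.5%×34 = 43.69 lb.
% N = 43.69 / 144 = 30.3403%.

30.34% N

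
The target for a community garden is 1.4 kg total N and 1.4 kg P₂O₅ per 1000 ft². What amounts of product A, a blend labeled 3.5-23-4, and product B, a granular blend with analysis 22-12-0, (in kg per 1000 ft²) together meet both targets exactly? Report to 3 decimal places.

3.017 kg product A, 5.884 kg product B

With a, b = kg per 1000 ft² of product A and product B:
N: 0.035·a + 0.22·b = 1.4
P₂O₅: 0.23·a + 0.12·b = 1.4
Eliminate b: (row1) − 0.22/0.12·(row2) → -0.386667·a = -1.16667, so a = 3.01724.
Then b = (1.4 − 0.23·3.01724) / 0.12 = 5.88362.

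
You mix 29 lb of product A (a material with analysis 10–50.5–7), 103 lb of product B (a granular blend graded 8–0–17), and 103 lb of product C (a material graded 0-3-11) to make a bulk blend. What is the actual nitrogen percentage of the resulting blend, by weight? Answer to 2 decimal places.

Total mass = 29 + 103 + 103 = 235 lb.
N mass = 10%×29 + 8%×103 + 0%×103 = 11.14 lb.
% N = 11.14 / 235 = 4.74043%.

4.74% N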